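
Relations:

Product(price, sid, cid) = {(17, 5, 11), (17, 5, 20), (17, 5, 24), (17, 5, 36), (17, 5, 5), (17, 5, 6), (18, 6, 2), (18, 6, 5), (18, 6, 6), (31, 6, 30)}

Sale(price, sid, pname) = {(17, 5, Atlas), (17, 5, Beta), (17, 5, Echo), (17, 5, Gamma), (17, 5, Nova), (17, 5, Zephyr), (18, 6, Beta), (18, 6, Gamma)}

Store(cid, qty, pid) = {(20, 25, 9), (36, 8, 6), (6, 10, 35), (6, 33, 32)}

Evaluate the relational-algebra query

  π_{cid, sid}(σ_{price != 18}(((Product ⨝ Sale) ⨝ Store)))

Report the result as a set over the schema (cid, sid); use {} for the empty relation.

Product ⋈ Sale (natural join on price, sid): {(17, 5, 11, Atlas), (17, 5, 11, Beta), (17, 5, 11, Echo), (17, 5, 11, Gamma), (17, 5, 11, Nova), (17, 5, 11, Zephyr), (17, 5, 20, Atlas), (17, 5, 20, Beta), (17, 5, 20, Echo), (17, 5, 20, Gamma), (17, 5, 20, Nova), (17, 5, 20, Zephyr), (17, 5, 24, Atlas), (17, 5, 24, Beta), (17, 5, 24, Echo), (17, 5, 24, Gamma), (17, 5, 24, Nova), (17, 5, 24, Zephyr), (17, 5, 36, Atlas), (17, 5, 36, Beta), (17, 5, 36, Echo), (17, 5, 36, Gamma), (17, 5, 36, Nova), (17, 5, 36, Zephyr), (17, 5, 5, Atlas), (17, 5, 5, Beta), (17, 5, 5, Echo), (17, 5, 5, Gamma), (17, 5, 5, Nova), (17, 5, 5, Zephyr), (17, 5, 6, Atlas), (17, 5, 6, Beta), (17, 5, 6, Echo), (17, 5, 6, Gamma), (17, 5, 6, Nova), (17, 5, 6, Zephyr), (18, 6, 2, Beta), (18, 6, 2, Gamma), (18, 6, 5, Beta), (18, 6, 5, Gamma), (18, 6, 6, Beta), (18, 6, 6, Gamma)}
(Product ⨝ Sale) ⋈ Store (natural join on cid): {(17, 5, 20, Atlas, 25, 9), (17, 5, 20, Beta, 25, 9), (17, 5, 20, Echo, 25, 9), (17, 5, 20, Gamma, 25, 9), (17, 5, 20, Nova, 25, 9), (17, 5, 20, Zephyr, 25, 9), (17, 5, 36, Atlas, 8, 6), (17, 5, 36, Beta, 8, 6), (17, 5, 36, Echo, 8, 6), (17, 5, 36, Gamma, 8, 6), (17, 5, 36, Nova, 8, 6), (17, 5, 36, Zephyr, 8, 6), (17, 5, 6, Atlas, 10, 35), (17, 5, 6, Atlas, 33, 32), (17, 5, 6, Beta, 10, 35), (17, 5, 6, Beta, 33, 32), (17, 5, 6, Echo, 10, 35), (17, 5, 6, Echo, 33, 32), (17, 5, 6, Gamma, 10, 35), (17, 5, 6, Gamma, 33, 32), (17, 5, 6, Nova, 10, 35), (17, 5, 6, Nova, 33, 32), (17, 5, 6, Zephyr, 10, 35), (17, 5, 6, Zephyr, 33, 32), (18, 6, 6, Beta, 10, 35), (18, 6, 6, Beta, 33, 32), (18, 6, 6, Gamma, 10, 35), (18, 6, 6, Gamma, 33, 32)}
σ[price != 18]: keep tuples satisfying price != 18 → {(17, 5, 20, Atlas, 25, 9), (17, 5, 20, Beta, 25, 9), (17, 5, 20, Echo, 25, 9), (17, 5, 20, Gamma, 25, 9), (17, 5, 20, Nova, 25, 9), (17, 5, 20, Zephyr, 25, 9), (17, 5, 36, Atlas, 8, 6), (17, 5, 36, Beta, 8, 6), (17, 5, 36, Echo, 8, 6), (17, 5, 36, Gamma, 8, 6), (17, 5, 36, Nova, 8, 6), (17, 5, 36, Zephyr, 8, 6), (17, 5, 6, Atlas, 10, 35), (17, 5, 6, Atlas, 33, 32), (17, 5, 6, Beta, 10, 35), (17, 5, 6, Beta, 33, 32), (17, 5, 6, Echo, 10, 35), (17, 5, 6, Echo, 33, 32), (17, 5, 6, Gamma, 10, 35), (17, 5, 6, Gamma, 33, 32), (17, 5, 6, Nova, 10, 35), (17, 5, 6, Nova, 33, 32), (17, 5, 6, Zephyr, 10, 35), (17, 5, 6, Zephyr, 33, 32)}
π[cid, sid]: project onto (cid, sid) (21 duplicate(s) eliminated) → {(20, 5), (36, 5), (6, 5)}

{(20, 5), (36, 5), (6, 5)}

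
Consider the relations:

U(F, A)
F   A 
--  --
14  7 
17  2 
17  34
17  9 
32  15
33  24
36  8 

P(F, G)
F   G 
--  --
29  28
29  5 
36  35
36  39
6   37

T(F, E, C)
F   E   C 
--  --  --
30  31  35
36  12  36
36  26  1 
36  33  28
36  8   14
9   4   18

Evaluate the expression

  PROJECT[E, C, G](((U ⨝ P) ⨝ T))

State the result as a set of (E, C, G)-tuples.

Joining U and P on F yields {(36, 8, 35), (36, 8, 39)}.
Joining (U ⨝ P) and T on F yields {(36, 8, 35, 12, 36), (36, 8, 35, 26, 1), (36, 8, 35, 33, 28), (36, 8, 35, 8, 14), (36, 8, 39, 12, 36), (36, 8, 39, 26, 1), (36, 8, 39, 33, 28), (36, 8, 39, 8, 14)}.
π_{E, C, G} gives {(12, 36, 35), (12, 36, 39), (26, 1, 35), (26, 1, 39), (33, 28, 35), (33, 28, 39), (8, 14, 35), (8, 14, 39)}.

{(12, 36, 35), (12, 36, 39), (26, 1, 35), (26, 1, 39), (33, 28, 35), (33, 28, 39), (8, 14, 35), (8, 14, 39)}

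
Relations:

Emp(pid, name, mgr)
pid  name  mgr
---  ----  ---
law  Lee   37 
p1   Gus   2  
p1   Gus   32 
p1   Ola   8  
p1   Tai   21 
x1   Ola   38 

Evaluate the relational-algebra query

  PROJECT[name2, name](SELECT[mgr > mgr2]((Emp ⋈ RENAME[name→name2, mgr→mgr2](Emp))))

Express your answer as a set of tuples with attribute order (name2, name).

ρ[name→name2, mgr→mgr2]: schema becomes (pid, name2, mgr2); tuples unchanged.
Joining Emp and RENAME[name→name2, mgr→mgr2](Emp) on pid yields {(law, Lee, 37, Lee, 37), (p1, Gus, 2, Gus, 2), (p1, Gus, 2, Gus, 32), (p1, Gus, 2, Ola, 8), (p1, Gus, 2, Tai, 21), (p1, Gus, 32, Gus, 2), (p1, Gus, 32, Gus, 32), (p1, Gus, 32, Ola, 8), (p1, Gus, 32, Tai, 21), (p1, Ola, 8, Gus, 2), (p1, Ola, 8, Gus, 32), (p1, Ola, 8, Ola, 8), (p1, Ola, 8, Tai, 21), (p1, Tai, 21, Gus, 2), (p1, Tai, 21, Gus, 32), (p1, Tai, 21, Ola, 8), (p1, Tai, 21, Tai, 21), (x1, Ola, 38, Ola, 38)}.
Selection mgr > mgr2: {(p1, Gus, 32, Gus, 2), (p1, Gus, 32, Ola, 8), (p1, Gus, 32, Tai, 21), (p1, Ola, 8, Gus, 2), (p1, Tai, 21, Gus, 2), (p1, Tai, 21, Ola, 8)}
π_{name2, name} gives {(Gus, Gus), (Gus, Ola), (Gus, Tai), (Ola, Gus), (Ola, Tai), (Tai, Gus)}.

{(Gus, Gus), (Gus, Ola), (Gus, Tai), (Ola, Gus), (Ola, Tai), (Tai, Gus)}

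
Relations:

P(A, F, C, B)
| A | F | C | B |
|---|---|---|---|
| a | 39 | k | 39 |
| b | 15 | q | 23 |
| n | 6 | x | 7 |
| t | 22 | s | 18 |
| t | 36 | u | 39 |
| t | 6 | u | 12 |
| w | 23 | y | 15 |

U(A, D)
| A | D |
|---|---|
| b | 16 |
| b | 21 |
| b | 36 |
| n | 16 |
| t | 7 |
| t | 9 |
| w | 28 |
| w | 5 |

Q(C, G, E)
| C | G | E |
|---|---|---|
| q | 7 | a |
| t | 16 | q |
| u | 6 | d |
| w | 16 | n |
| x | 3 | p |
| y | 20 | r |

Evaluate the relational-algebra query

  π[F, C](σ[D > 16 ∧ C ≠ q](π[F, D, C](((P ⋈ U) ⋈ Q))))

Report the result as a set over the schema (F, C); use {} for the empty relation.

Natural join on A: {(b, 15, q, 23, 16), (b, 15, q, 23, 21), (b, 15, q, 23, 36), (n, 6, x, 7, 16), (t, 22, s, 18, 7), (t, 22, s, 18, 9), (t, 36, u, 39, 7), (t, 36, u, 39, 9), (t, 6, u, 12, 7), (t, 6, u, 12, 9), (w, 23, y, 15, 28), (w, 23, y, 15, 5)}
Natural join on C: {(b, 15, q, 23, 16, 7, a), (b, 15, q, 23, 21, 7, a), (b, 15, q, 23, 36, 7, a), (n, 6, x, 7, 16, 3, p), (t, 36, u, 39, 7, 6, d), (t, 36, u, 39, 9, 6, d), (t, 6, u, 12, 7, 6, d), (t, 6, u, 12, 9, 6, d), (w, 23, y, 15, 28, 20, r), (w, 23, y, 15, 5, 20, r)}
Keep only column(s) F, D, C: {(15, 16, q), (15, 21, q), (15, 36, q), (23, 28, y), (23, 5, y), (36, 7, u), (36, 9, u), (6, 16, x), (6, 7, u), (6, 9, u)}
σ[D > 16 ∧ C ≠ q]: keep tuples satisfying D > 16 ∧ C ≠ q → {(23, 28, y)}
Keep only column(s) F, C: {(23, y)}

{(23, y)}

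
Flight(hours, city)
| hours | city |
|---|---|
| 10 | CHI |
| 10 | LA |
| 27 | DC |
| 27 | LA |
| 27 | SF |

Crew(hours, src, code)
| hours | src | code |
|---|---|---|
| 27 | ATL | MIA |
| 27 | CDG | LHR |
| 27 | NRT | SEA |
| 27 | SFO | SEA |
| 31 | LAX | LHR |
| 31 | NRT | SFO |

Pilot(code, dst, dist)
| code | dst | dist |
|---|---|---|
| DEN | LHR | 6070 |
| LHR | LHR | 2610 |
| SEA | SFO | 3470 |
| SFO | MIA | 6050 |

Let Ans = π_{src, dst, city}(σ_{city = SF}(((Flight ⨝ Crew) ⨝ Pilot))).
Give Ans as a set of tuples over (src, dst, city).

Natural join on hours: {(27, DC, ATL, MIA), (27, DC, CDG, LHR), (27, DC, NRT, SEA), (27, DC, SFO, SEA), (27, LA, ATL, MIA), (27, LA, CDG, LHR), (27, LA, NRT, SEA), (27, LA, SFO, SEA), (27, SF, ATL, MIA), (27, SF, CDG, LHR), (27, SF, NRT, SEA), (27, SF, SFO, SEA)}
Natural join on code: {(27, DC, CDG, LHR, LHR, 2610), (27, DC, NRT, SEA, SFO, 3470), (27, DC, SFO, SEA, SFO, 3470), (27, LA, CDG, LHR, LHR, 2610), (27, LA, NRT, SEA, SFO, 3470), (27, LA, SFO, SEA, SFO, 3470), (27, SF, CDG, LHR, LHR, 2610), (27, SF, NRT, SEA, SFO, 3470), (27, SF, SFO, SEA, SFO, 3470)}
Apply σ_{city = SF}; surviving tuples: {(27, SF, CDG, LHR, LHR, 2610), (27, SF, NRT, SEA, SFO, 3470), (27, SF, SFO, SEA, SFO, 3470)}
Keep only column(s) src, dst, city: {(CDG, LHR, SF), (NRT, SFO, SF), (SFO, SFO, SF)}

{(CDG, LHR, SF), (NRT, SFO, SF), (SFO, SFO, SF)}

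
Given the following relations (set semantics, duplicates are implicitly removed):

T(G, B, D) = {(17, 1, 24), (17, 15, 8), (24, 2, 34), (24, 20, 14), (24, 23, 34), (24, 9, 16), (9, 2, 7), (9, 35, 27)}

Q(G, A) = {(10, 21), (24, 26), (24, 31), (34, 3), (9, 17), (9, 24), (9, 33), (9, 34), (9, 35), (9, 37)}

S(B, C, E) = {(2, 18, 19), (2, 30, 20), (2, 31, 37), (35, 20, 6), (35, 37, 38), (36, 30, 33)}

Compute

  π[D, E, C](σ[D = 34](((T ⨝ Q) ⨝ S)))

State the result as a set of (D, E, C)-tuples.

{(34, 19, 18), (34, 20, 30), (34, 37, 31)}

Natural join on G: {(24, 2, 34, 26), (24, 2, 34, 31), (24, 20, 14, 26), (24, 20, 14, 31), (24, 23, 34, 26), (24, 23, 34, 31), (24, 9, 16, 26), (24, 9, 16, 31), (9, 2, 7, 17), (9, 2, 7, 24), (9, 2, 7, 33), (9, 2, 7, 34), (9, 2, 7, 35), (9, 2, 7, 37), (9, 35, 27, 17), (9, 35, 27, 24), (9, 35, 27, 33), (9, 35, 27, 34), (9, 35, 27, 35), (9, 35, 27, 37)}
Natural join on B: {(24, 2, 34, 26, 18, 19), (24, 2, 34, 26, 30, 20), (24, 2, 34, 26, 31, 37), (24, 2, 34, 31, 18, 19), (24, 2, 34, 31, 30, 20), (24, 2, 34, 31, 31, 37), (9, 2, 7, 17, 18, 19), (9, 2, 7, 17, 30, 20), (9, 2, 7, 17, 31, 37), (9, 2, 7, 24, 18, 19), (9, 2, 7, 24, 30, 20), (9, 2, 7, 24, 31, 37), (9, 2, 7, 33, 18, 19), (9, 2, 7, 33, 30, 20), (9, 2, 7, 33, 31, 37), (9, 2, 7, 34, 18, 19), (9, 2, 7, 34, 30, 20), (9, 2, 7, 34, 31, 37), (9, 2, 7, 35, 18, 19), (9, 2, 7, 35, 30, 20), (9, 2, 7, 35, 31, 37), (9, 2, 7, 37, 18, 19), (9, 2, 7, 37, 30, 20), (9, 2, 7, 37, 31, 37), (9, 35, 27, 17, 20, 6), (9, 35, 27, 17, 37, 38), (9, 35, 27, 24, 20, 6), (9, 35, 27, 24, 37, 38), (9, 35, 27, 33, 20, 6), (9, 35, 27, 33, 37, 38), (9, 35, 27, 34, 20, 6), (9, 35, 27, 34, 37, 38), (9, 35, 27, 35, 20, 6), (9, 35, 27, 35, 37, 38), (9, 35, 27, 37, 20, 6), (9, 35, 27, 37, 37, 38)}
σ[D = 34]: keep tuples satisfying D = 34 → {(24, 2, 34, 26, 18, 19), (24, 2, 34, 26, 30, 20), (24, 2, 34, 26, 31, 37), (24, 2, 34, 31, 18, 19), (24, 2, 34, 31, 30, 20), (24, 2, 34, 31, 31, 37)}
π[D, E, C]: project onto (D, E, C) (3 duplicate(s) eliminated) → {(34, 19, 18), (34, 20, 30), (34, 37, 31)}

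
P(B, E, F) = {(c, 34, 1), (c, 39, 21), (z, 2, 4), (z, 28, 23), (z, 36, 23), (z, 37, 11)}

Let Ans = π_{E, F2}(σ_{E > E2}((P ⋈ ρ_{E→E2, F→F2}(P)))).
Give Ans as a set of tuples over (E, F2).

{(28, 4), (36, 23), (36, 4), (37, 23), (37, 4), (39, 1)}

ρ[E→E2, F→F2]: schema becomes (B, E2, F2); tuples unchanged.
Natural join on B: {(c, 34, 1, 34, 1), (c, 34, 1, 39, 21), (c, 39, 21, 34, 1), (c, 39, 21, 39, 21), (z, 2, 4, 2, 4), (z, 2, 4, 28, 23), (z, 2, 4, 36, 23), (z, 2, 4, 37, 11), (z, 28, 23, 2, 4), (z, 28, 23, 28, 23), (z, 28, 23, 36, 23), (z, 28, 23, 37, 11), (z, 36, 23, 2, 4), (z, 36, 23, 28, 23), (z, 36, 23, 36, 23), (z, 36, 23, 37, 11), (z, 37, 11, 2, 4), (z, 37, 11, 28, 23), (z, 37, 11, 36, 23), (z, 37, 11, 37, 11)}
Selection E > E2: {(c, 39, 21, 34, 1), (z, 28, 23, 2, 4), (z, 36, 23, 2, 4), (z, 36, 23, 28, 23), (z, 37, 11, 2, 4), (z, 37, 11, 28, 23), (z, 37, 11, 36, 23)}
Keep only column(s) E, F2 (1 duplicate(s) eliminated): {(28, 4), (36, 23), (36, 4), (37, 23), (37, 4), (39, 1)}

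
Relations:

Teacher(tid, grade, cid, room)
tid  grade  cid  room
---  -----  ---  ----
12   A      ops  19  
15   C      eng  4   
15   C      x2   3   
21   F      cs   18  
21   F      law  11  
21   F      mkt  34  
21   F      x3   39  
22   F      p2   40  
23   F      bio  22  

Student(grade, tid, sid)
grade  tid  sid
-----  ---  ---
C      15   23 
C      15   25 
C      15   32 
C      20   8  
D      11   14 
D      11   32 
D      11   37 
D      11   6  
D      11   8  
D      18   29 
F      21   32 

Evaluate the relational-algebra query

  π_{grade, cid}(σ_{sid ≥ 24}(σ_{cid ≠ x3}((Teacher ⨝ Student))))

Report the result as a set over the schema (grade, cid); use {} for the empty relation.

Teacher ⋈ Student (natural join on tid, grade): {(15, C, eng, 4, 23), (15, C, eng, 4, 25), (15, C, eng, 4, 32), (15, C, x2, 3, 23), (15, C, x2, 3, 25), (15, C, x2, 3, 32), (21, F, cs, 18, 32), (21, F, law, 11, 32), (21, F, mkt, 34, 32), (21, F, x3, 39, 32)}
Filtering on cid ≠ x3 leaves {(15, C, eng, 4, 23), (15, C, eng, 4, 25), (15, C, eng, 4, 32), (15, C, x2, 3, 23), (15, C, x2, 3, 25), (15, C, x2, 3, 32), (21, F, cs, 18, 32), (21, F, law, 11, 32), (21, F, mkt, 34, 32)}.
Filtering on sid ≥ 24 leaves {(15, C, eng, 4, 25), (15, C, eng, 4, 32), (15, C, x2, 3, 25), (15, C, x2, 3, 32), (21, F, cs, 18, 32), (21, F, law, 11, 32), (21, F, mkt, 34, 32)}.
Keep only column(s) grade, cid (2 duplicate(s) eliminated): {(C, eng), (C, x2), (F, cs), (F, law), (F, mkt)}

{(C, eng), (C, x2), (F, cs), (F, law), (F, mkt)}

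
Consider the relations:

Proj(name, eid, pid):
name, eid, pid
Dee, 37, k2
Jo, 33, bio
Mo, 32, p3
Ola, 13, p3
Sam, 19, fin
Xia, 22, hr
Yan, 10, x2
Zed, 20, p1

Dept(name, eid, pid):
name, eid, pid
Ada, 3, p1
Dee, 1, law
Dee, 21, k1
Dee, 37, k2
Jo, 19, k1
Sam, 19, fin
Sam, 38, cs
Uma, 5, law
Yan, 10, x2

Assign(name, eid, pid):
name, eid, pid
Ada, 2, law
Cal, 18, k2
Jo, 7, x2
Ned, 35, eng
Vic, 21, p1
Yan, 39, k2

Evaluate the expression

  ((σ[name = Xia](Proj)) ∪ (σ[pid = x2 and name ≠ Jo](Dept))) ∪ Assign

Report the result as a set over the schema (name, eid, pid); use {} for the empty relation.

{(Ada, 2, law), (Cal, 18, k2), (Jo, 7, x2), (Ned, 35, eng), (Vic, 21, p1), (Xia, 22, hr), (Yan, 10, x2), (Yan, 39, k2)}

Apply σ_{name = Xia}; surviving tuples: {(Xia, 22, hr)}
Apply σ_{pid = x2 and name ≠ Jo}; surviving tuples: {(Yan, 10, x2)}
Set union of the two operands is {(Xia, 22, hr), (Yan, 10, x2)}.
Set union of the two operands is {(Ada, 2, law), (Cal, 18, k2), (Jo, 7, x2), (Ned, 35, eng), (Vic, 21, p1), (Xia, 22, hr), (Yan, 10, x2), (Yan, 39, k2)}.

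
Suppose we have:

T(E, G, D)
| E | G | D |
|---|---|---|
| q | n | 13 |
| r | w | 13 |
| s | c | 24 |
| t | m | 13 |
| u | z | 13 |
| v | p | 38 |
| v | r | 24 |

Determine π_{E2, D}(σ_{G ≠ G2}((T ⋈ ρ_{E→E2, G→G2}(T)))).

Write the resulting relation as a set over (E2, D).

{(q, 13), (r, 13), (s, 24), (t, 13), (u, 13), (v, 24)}

ρ[E→E2, G→G2]: schema becomes (E2, G2, D); tuples unchanged.
T ⋈ ρ_{E→E2, G→G2}(T) (natural join on D): {(q, n, 13, q, n), (q, n, 13, r, w), (q, n, 13, t, m), (q, n, 13, u, z), (r, w, 13, q, n), (r, w, 13, r, w), (r, w, 13, t, m), (r, w, 13, u, z), (s, c, 24, s, c), (s, c, 24, v, r), (t, m, 13, q, n), (t, m, 13, r, w), (t, m, 13, t, m), (t, m, 13, u, z), (u, z, 13, q, n), (u, z, 13, r, w), (u, z, 13, t, m), (u, z, 13, u, z), (v, p, 38, v, p), (v, r, 24, s, c), (v, r, 24, v, r)}
σ[G ≠ G2]: keep tuples satisfying G ≠ G2 → {(q, n, 13, r, w), (q, n, 13, t, m), (q, n, 13, u, z), (r, w, 13, q, n), (r, w, 13, t, m), (r, w, 13, u, z), (s, c, 24, v, r), (t, m, 13, q, n), (t, m, 13, r, w), (t, m, 13, u, z), (u, z, 13, q, n), (u, z, 13, r, w), (u, z, 13, t, m), (v, r, 24, s, c)}
Keep only column(s) E2, D (8 duplicate(s) eliminated): {(q, 13), (r, 13), (s, 24), (t, 13), (u, 13), (v, 24)}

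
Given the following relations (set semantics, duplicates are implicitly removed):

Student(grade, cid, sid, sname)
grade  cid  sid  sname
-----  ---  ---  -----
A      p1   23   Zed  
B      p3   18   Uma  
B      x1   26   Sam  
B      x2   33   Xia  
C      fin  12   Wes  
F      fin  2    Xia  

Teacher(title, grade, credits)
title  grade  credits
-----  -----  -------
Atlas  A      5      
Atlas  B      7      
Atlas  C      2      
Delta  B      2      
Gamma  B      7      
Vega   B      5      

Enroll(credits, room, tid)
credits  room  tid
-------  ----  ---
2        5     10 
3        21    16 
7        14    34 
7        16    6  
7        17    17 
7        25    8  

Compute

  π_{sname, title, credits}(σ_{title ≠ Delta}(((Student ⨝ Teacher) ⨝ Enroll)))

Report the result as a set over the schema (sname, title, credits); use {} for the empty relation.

{(Sam, Atlas, 7), (Sam, Gamma, 7), (Uma, Atlas, 7), (Uma, Gamma, 7), (Wes, Atlas, 2), (Xia, Atlas, 7), (Xia, Gamma, 7)}

Natural join on grade: {(A, p1, 23, Zed, Atlas, 5), (B, p3, 18, Uma, Atlas, 7), (B, p3, 18, Uma, Delta, 2), (B, p3, 18, Uma, Gamma, 7), (B, p3, 18, Uma, Vega, 5), (B, x1, 26, Sam, Atlas, 7), (B, x1, 26, Sam, Delta, 2), (B, x1, 26, Sam, Gamma, 7), (B, x1, 26, Sam, Vega, 5), (B, x2, 33, Xia, Atlas, 7), (B, x2, 33, Xia, Delta, 2), (B, x2, 33, Xia, Gamma, 7), (B, x2, 33, Xia, Vega, 5), (C, fin, 12, Wes, Atlas, 2)}
Natural join on credits: {(B, p3, 18, Uma, Atlas, 7, 14, 34), (B, p3, 18, Uma, Atlas, 7, 16, 6), (B, p3, 18, Uma, Atlas, 7, 17, 17), (B, p3, 18, Uma, Atlas, 7, 25, 8), (B, p3, 18, Uma, Delta, 2, 5, 10), (B, p3, 18, Uma, Gamma, 7, 14, 34), (B, p3, 18, Uma, Gamma, 7, 16, 6), (B, p3, 18, Uma, Gamma, 7, 17, 17), (B, p3, 18, Uma, Gamma, 7, 25, 8), (B, x1, 26, Sam, Atlas, 7, 14, 34), (B, x1, 26, Sam, Atlas, 7, 16, 6), (B, x1, 26, Sam, Atlas, 7, 17, 17), (B, x1, 26, Sam, Atlas, 7, 25, 8), (B, x1, 26, Sam, Delta, 2, 5, 10), (B, x1, 26, Sam, Gamma, 7, 14, 34), (B, x1, 26, Sam, Gamma, 7, 16, 6), (B, x1, 26, Sam, Gamma, 7, 17, 17), (B, x1, 26, Sam, Gamma, 7, 25, 8), (B, x2, 33, Xia, Atlas, 7, 14, 34), (B, x2, 33, Xia, Atlas, 7, 16, 6), (B, x2, 33, Xia, Atlas, 7, 17, 17), (B, x2, 33, Xia, Atlas, 7, 25, 8), (B, x2, 33, Xia, Delta, 2, 5, 10), (B, x2, 33, Xia, Gamma, 7, 14, 34), (B, x2, 33, Xia, Gamma, 7, 16, 6), (B, x2, 33, Xia, Gamma, 7, 17, 17), (B, x2, 33, Xia, Gamma, 7, 25, 8), (C, fin, 12, Wes, Atlas, 2, 5, 10)}
Selection title ≠ Delta: {(B, p3, 18, Uma, Atlas, 7, 14, 34), (B, p3, 18, Uma, Atlas, 7, 16, 6), (B, p3, 18, Uma, Atlas, 7, 17, 17), (B, p3, 18, Uma, Atlas, 7, 25, 8), (B, p3, 18, Uma, Gamma, 7, 14, 34), (B, p3, 18, Uma, Gamma, 7, 16, 6), (B, p3, 18, Uma, Gamma, 7, 17, 17), (B, p3, 18, Uma, Gamma, 7, 25, 8), (B, x1, 26, Sam, Atlas, 7, 14, 34), (B, x1, 26, Sam, Atlas, 7, 16, 6), (B, x1, 26, Sam, Atlas, 7, 17, 17), (B, x1, 26, Sam, Atlas, 7, 25, 8), (B, x1, 26, Sam, Gamma, 7, 14, 34), (B, x1, 26, Sam, Gamma, 7, 16, 6), (B, x1, 26, Sam, Gamma, 7, 17, 17), (B, x1, 26, Sam, Gamma, 7, 25, 8), (B, x2, 33, Xia, Atlas, 7, 14, 34), (B, x2, 33, Xia, Atlas, 7, 16, 6), (B, x2, 33, Xia, Atlas, 7, 17, 17), (B, x2, 33, Xia, Atlas, 7, 25, 8), (B, x2, 33, Xia, Gamma, 7, 14, 34), (B, x2, 33, Xia, Gamma, 7, 16, 6), (B, x2, 33, Xia, Gamma, 7, 17, 17), (B, x2, 33, Xia, Gamma, 7, 25, 8), (C, fin, 12, Wes, Atlas, 2, 5, 10)}
Keep only column(s) sname, title, credits (18 duplicate(s) eliminated): {(Sam, Atlas, 7), (Sam, Gamma, 7), (Uma, Atlas, 7), (Uma, Gamma, 7), (Wes, Atlas, 2), (Xia, Atlas, 7), (Xia, Gamma, 7)}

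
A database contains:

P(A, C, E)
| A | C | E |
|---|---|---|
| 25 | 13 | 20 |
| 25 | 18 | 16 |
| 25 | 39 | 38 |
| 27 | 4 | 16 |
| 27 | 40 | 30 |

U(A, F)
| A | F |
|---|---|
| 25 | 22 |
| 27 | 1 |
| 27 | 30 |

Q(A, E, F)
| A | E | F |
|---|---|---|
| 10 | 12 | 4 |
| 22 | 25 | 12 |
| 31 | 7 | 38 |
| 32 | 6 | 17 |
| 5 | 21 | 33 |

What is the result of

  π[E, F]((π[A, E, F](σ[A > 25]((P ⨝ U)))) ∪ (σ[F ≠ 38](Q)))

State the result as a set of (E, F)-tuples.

Joining P and U on A yields {(25, 13, 20, 22), (25, 18, 16, 22), (25, 39, 38, 22), (27, 4, 16, 1), (27, 4, 16, 30), (27, 40, 30, 1), (27, 40, 30, 30)}.
σ[A > 25]: keep tuples satisfying A > 25 → {(27, 4, 16, 1), (27, 4, 16, 30), (27, 40, 30, 1), (27, 40, 30, 30)}
π_{A, E, F} gives {(27, 16, 1), (27, 16, 30), (27, 30, 1), (27, 30, 30)}.
σ[F ≠ 38]: keep tuples satisfying F ≠ 38 → {(10, 12, 4), (22, 25, 12), (32, 6, 17), (5, 21, 33)}
Union: {(27, 16, 1), (27, 16, 30), (27, 30, 1), (27, 30, 30)} with {(10, 12, 4), (22, 25, 12), (32, 6, 17), (5, 21, 33)} → {(10, 12, 4), (22, 25, 12), (27, 16, 1), (27, 16, 30), (27, 30, 1), (27, 30, 30), (32, 6, 17), (5, 21, 33)}
π_{E, F} gives {(12, 4), (16, 1), (16, 30), (21, 33), (25, 12), (30, 1), (30, 30), (6, 17)}.

{(12, 4), (16, 1), (16, 30), (21, 33), (25, 12), (30, 1), (30, 30), (6, 17)}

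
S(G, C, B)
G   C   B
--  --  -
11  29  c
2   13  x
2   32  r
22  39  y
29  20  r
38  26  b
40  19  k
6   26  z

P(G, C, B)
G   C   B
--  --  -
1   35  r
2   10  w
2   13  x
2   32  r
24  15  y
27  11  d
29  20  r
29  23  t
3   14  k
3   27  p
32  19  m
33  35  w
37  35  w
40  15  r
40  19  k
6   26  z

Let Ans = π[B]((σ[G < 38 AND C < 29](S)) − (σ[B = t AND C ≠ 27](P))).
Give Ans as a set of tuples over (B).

{r, x, z}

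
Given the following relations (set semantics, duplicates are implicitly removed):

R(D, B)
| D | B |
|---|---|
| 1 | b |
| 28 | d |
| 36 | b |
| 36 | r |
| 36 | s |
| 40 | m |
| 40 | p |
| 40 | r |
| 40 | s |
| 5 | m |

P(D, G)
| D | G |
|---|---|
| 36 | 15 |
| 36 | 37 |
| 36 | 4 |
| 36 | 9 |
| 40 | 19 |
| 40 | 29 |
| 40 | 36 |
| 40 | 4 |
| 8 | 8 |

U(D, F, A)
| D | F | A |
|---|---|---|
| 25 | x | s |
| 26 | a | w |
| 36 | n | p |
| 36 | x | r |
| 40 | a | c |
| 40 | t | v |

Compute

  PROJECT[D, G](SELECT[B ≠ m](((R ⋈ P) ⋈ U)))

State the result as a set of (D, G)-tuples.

Joining R and P on D yields {(36, b, 15), (36, b, 37), (36, b, 4), (36, b, 9), (36, r, 15), (36, r, 37), (36, r, 4), (36, r, 9), (36, s, 15), (36, s, 37), (36, s, 4), (36, s, 9), (40, m, 19), (40, m, 29), (40, m, 36), (40, m, 4), (40, p, 19), (40, p, 29), (40, p, 36), (40, p, 4), (40, r, 19), (40, r, 29), (40, r, 36), (40, r, 4), (40, s, 19), (40, s, 29), (40, s, 36), (40, s, 4)}.
Joining (R ⋈ P) and U on D yields {(36, b, 15, n, p), (36, b, 15, x, r), (36, b, 37, n, p), (36, b, 37, x, r), (36, b, 4, n, p), (36, b, 4, x, r), (36, b, 9, n, p), (36, b, 9, x, r), (36, r, 15, n, p), (36, r, 15, x, r), (36, r, 37, n, p), (36, r, 37, x, r), (36, r, 4, n, p), (36, r, 4, x, r), (36, r, 9, n, p), (36, r, 9, x, r), (36, s, 15, n, p), (36, s, 15, x, r), (36, s, 37, n, p), (36, s, 37, x, r), (36, s, 4, n, p), (36, s, 4, x, r), (36, s, 9, n, p), (36, s, 9, x, r), (40, m, 19, a, c), (40, m, 19, t, v), (40, m, 29, a, c), (40, m, 29, t, v), (40, m, 36, a, c), (40, m, 36, t, v), (40, m, 4, a, c), (40, m, 4, t, v), (40, p, 19, a, c), (40, p, 19, t, v), (40, p, 29, a, c), (40, p, 29, t, v), (40, p, 36, a, c), (40, p, 36, t, v), (40, p, 4, a, c), (40, p, 4, t, v), (40, r, 19, a, c), (40, r, 19, t, v), (40, r, 29, a, c), (40, r, 29, t, v), (40, r, 36, a, c), (40, r, 36, t, v), (40, r, 4, a, c), (40, r, 4, t, v), (40, s, 19, a, c), (40, s, 19, t, v), (40, s, 29, a, c), (40, s, 29, t, v), (40, s, 36, a, c), (40, s, 36, t, v), (40, s, 4, a, c), (40, s, 4, t, v)}.
σ[B ≠ m]: keep tuples satisfying B ≠ m → {(36, b, 15, n, p), (36, b, 15, x, r), (36, b, 37, n, p), (36, b, 37, x, r), (36, b, 4, n, p), (36, b, 4, x, r), (36, b, 9, n, p), (36, b, 9, x, r), (36, r, 15, n, p), (36, r, 15, x, r), (36, r, 37, n, p), (36, r, 37, x, r), (36, r, 4, n, p), (36, r, 4, x, r), (36, r, 9, n, p), (36, r, 9, x, r), (36, s, 15, n, p), (36, s, 15, x, r), (36, s, 37, n, p), (36, s, 37, x, r), (36, s, 4, n, p), (36, s, 4, x, r), (36, s, 9, n, p), (36, s, 9, x, r), (40, p, 19, a, c), (40, p, 19, t, v), (40, p, 29, a, c), (40, p, 29, t, v), (40, p, 36, a, c), (40, p, 36, t, v), (40, p, 4, a, c), (40, p, 4, t, v), (40, r, 19, a, c), (40, r, 19, t, v), (40, r, 29, a, c), (40, r, 29, t, v), (40, r, 36, a, c), (40, r, 36, t, v), (40, r, 4, a, c), (40, r, 4, t, v), (40, s, 19, a, c), (40, s, 19, t, v), (40, s, 29, a, c), (40, s, 29, t, v), (40, s, 36, a, c), (40, s, 36, t, v), (40, s, 4, a, c), (40, s, 4, t, v)}
Projecting to D, G (40 duplicate(s) eliminated): {(36, 15), (36, 37), (36, 4), (36, 9), (40, 19), (40, 29), (40, 36), (40, 4)}

{(36, 15), (36, 37), (36, 4), (36, 9), (40, 19), (40, 29), (40, 36), (40, 4)}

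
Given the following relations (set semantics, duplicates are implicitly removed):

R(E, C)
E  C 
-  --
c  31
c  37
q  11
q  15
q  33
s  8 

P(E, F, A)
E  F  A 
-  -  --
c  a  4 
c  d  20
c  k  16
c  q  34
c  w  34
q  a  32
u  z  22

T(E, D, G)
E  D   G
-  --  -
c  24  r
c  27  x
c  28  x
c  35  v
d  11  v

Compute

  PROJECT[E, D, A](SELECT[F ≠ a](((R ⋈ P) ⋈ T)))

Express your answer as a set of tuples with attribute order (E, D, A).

R ⋈ P (natural join on E): {(c, 31, a, 4), (c, 31, d, 20), (c, 31, k, 16), (c, 31, q, 34), (c, 31, w, 34), (c, 37, a, 4), (c, 37, d, 20), (c, 37, k, 16), (c, 37, q, 34), (c, 37, w, 34), (q, 11, a, 32), (q, 15, a, 32), (q, 33, a, 32)}
(R ⋈ P) ⋈ T (natural join on E): {(c, 31, a, 4, 24, r), (c, 31, a, 4, 27, x), (c, 31, a, 4, 28, x), (c, 31, a, 4, 35, v), (c, 31, d, 20, 24, r), (c, 31, d, 20, 27, x), (c, 31, d, 20, 28, x), (c, 31, d, 20, 35, v), (c, 31, k, 16, 24, r), (c, 31, k, 16, 27, x), (c, 31, k, 16, 28, x), (c, 31, k, 16, 35, v), (c, 31, q, 34, 24, r), (c, 31, q, 34, 27, x), (c, 31, q, 34, 28, x), (c, 31, q, 34, 35, v), (c, 31, w, 34, 24, r), (c, 31, w, 34, 27, x), (c, 31, w, 34, 28, x), (c, 31, w, 34, 35, v), (c, 37, a, 4, 24, r), (c, 37, a, 4, 27, x), (c, 37, a, 4, 28, x), (c, 37, a, 4, 35, v), (c, 37, d, 20, 24, r), (c, 37, d, 20, 27, x), (c, 37, d, 20, 28, x), (c, 37, d, 20, 35, v), (c, 37, k, 16, 24, r), (c, 37, k, 16, 27, x), (c, 37, k, 16, 28, x), (c, 37, k, 16, 35, v), (c, 37, q, 34, 24, r), (c, 37, q, 34, 27, x), (c, 37, q, 34, 28, x), (c, 37, q, 34, 35, v), (c, 37, w, 34, 24, r), (c, 37, w, 34, 27, x), (c, 37, w, 34, 28, x), (c, 37, w, 34, 35, v)}
σ[F ≠ a]: keep tuples satisfying F ≠ a → {(c, 31, d, 20, 24, r), (c, 31, d, 20, 27, x), (c, 31, d, 20, 28, x), (c, 31, d, 20, 35, v), (c, 31, k, 16, 24, r), (c, 31, k, 16, 27, x), (c, 31, k, 16, 28, x), (c, 31, k, 16, 35, v), (c, 31, q, 34, 24, r), (c, 31, q, 34, 27, x), (c, 31, q, 34, 28, x), (c, 31, q, 34, 35, v), (c, 31, w, 34, 24, r), (c, 31, w, 34, 27, x), (c, 31, w, 34, 28, x), (c, 31, w, 34, 35, v), (c, 37, d, 20, 24, r), (c, 37, d, 20, 27, x), (c, 37, d, 20, 28, x), (c, 37, d, 20, 35, v), (c, 37, k, 16, 24, r), (c, 37, k, 16, 27, x), (c, 37, k, 16, 28, x), (c, 37, k, 16, 35, v), (c, 37, q, 34, 24, r), (c, 37, q, 34, 27, x), (c, 37, q, 34, 28, x), (c, 37, q, 34, 35, v), (c, 37, w, 34, 24, r), (c, 37, w, 34, 27, x), (c, 37, w, 34, 28, x), (c, 37, w, 34, 35, v)}
π[E, D, A]: project onto (E, D, A) (20 duplicate(s) eliminated) → {(c, 24, 16), (c, 24, 20), (c, 24, 34), (c, 27, 16), (c, 27, 20), (c, 27, 34), (c, 28, 16), (c, 28, 20), (c, 28, 34), (c, 35, 16), (c, 35, 20), (c, 35, 34)}

{(c, 24, 16), (c, 24, 20), (c, 24, 34), (c, 27, 16), (c, 27, 20), (c, 27, 34), (c, 28, 16), (c, 28, 20), (c, 28, 34), (c, 35, 16), (c, 35, 20), (c, 35, 34)}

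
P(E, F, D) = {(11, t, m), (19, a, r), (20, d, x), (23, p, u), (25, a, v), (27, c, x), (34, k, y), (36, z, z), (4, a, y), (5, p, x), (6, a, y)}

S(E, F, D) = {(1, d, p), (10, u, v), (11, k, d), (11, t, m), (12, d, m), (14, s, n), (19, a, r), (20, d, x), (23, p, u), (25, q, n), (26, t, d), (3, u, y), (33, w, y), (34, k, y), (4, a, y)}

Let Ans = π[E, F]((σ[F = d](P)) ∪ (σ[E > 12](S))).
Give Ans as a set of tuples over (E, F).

{(14, s), (19, a), (20, d), (23, p), (25, q), (26, t), (33, w), (34, k)}

Filtering on F = d leaves {(20, d, x)}.
Filtering on E > 12 leaves {(14, s, n), (19, a, r), (20, d, x), (23, p, u), (25, q, n), (26, t, d), (33, w, y), (34, k, y)}.
Union: {(20, d, x)} with {(14, s, n), (19, a, r), (20, d, x), (23, p, u), (25, q, n), (26, t, d), (33, w, y), (34, k, y)} → {(14, s, n), (19, a, r), (20, d, x), (23, p, u), (25, q, n), (26, t, d), (33, w, y), (34, k, y)}
Projecting to E, F: {(14, s), (19, a), (20, d), (23, p), (25, q), (26, t), (33, w), (34, k)}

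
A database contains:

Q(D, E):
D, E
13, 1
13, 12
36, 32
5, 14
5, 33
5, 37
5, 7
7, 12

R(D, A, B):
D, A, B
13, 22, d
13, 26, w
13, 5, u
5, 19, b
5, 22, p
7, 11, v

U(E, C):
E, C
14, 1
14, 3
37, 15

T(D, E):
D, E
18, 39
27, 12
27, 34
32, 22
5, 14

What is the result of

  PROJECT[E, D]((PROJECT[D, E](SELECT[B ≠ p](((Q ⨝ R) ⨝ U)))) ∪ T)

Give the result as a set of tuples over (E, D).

Natural join on D: {(13, 1, 22, d), (13, 1, 26, w), (13, 1, 5, u), (13, 12, 22, d), (13, 12, 26, w), (13, 12, 5, u), (5, 14, 19, b), (5, 14, 22, p), (5, 33, 19, b), (5, 33, 22, p), (5, 37, 19, b), (5, 37, 22, p), (5, 7, 19, b), (5, 7, 22, p), (7, 12, 11, v)}
Natural join on E: {(5, 14, 19, b, 1), (5, 14, 19, b, 3), (5, 14, 22, p, 1), (5, 14, 22, p, 3), (5, 37, 19, b, 15), (5, 37, 22, p, 15)}
Filtering on B ≠ p leaves {(5, 14, 19, b, 1), (5, 14, 19, b, 3), (5, 37, 19, b, 15)}.
π[D, E]: project onto (D, E) (1 duplicate(s) eliminated) → {(5, 14), (5, 37)}
Union: {(5, 14), (5, 37)} with {(18, 39), (27, 12), (27, 34), (32, 22), (5, 14)} → {(18, 39), (27, 12), (27, 34), (32, 22), (5, 14), (5, 37)}
π[E, D]: project onto (E, D) → {(12, 27), (14, 5), (22, 32), (34, 27), (37, 5), (39, 18)}

{(12, 27), (14, 5), (22, 32), (34, 27), (37, 5), (39, 18)}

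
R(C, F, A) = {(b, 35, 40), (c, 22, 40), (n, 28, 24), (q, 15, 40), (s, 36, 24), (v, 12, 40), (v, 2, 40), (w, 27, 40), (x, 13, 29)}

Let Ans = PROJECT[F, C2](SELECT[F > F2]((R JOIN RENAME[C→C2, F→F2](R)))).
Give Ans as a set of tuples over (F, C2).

{(12, v), (15, v), (22, q), (22, v), (27, c), (27, q), (27, v), (35, c), (35, q), (35, v), (35, w), (36, n)}

ρ[C→C2, F→F2]: schema becomes (C2, F2, A); tuples unchanged.
R ⋈ RENAME[C→C2, F→F2](R) (natural join on A): {(b, 35, 40, b, 35), (b, 35, 40, c, 22), (b, 35, 40, q, 15), (b, 35, 40, v, 12), (b, 35, 40, v, 2), (b, 35, 40, w, 27), (c, 22, 40, b, 35), (c, 22, 40, c, 22), (c, 22, 40, q, 15), (c, 22, 40, v, 12), (c, 22, 40, v, 2), (c, 22, 40, w, 27), (n, 28, 24, n, 28), (n, 28, 24, s, 36), (q, 15, 40, b, 35), (q, 15, 40, c, 22), (q, 15, 40, q, 15), (q, 15, 40, v, 12), (q, 15, 40, v, 2), (q, 15, 40, w, 27), (s, 36, 24, n, 28), (s, 36, 24, s, 36), (v, 12, 40, b, 35), (v, 12, 40, c, 22), (v, 12, 40, q, 15), (v, 12, 40, v, 12), (v, 12, 40, v, 2), (v, 12, 40, w, 27), (v, 2, 40, b, 35), (v, 2, 40, c, 22), (v, 2, 40, q, 15), (v, 2, 40, v, 12), (v, 2, 40, v, 2), (v, 2, 40, w, 27), (w, 27, 40, b, 35), (w, 27, 40, c, 22), (w, 27, 40, q, 15), (w, 27, 40, v, 12), (w, 27, 40, v, 2), (w, 27, 40, w, 27), (x, 13, 29, x, 13)}
Selection F > F2: {(b, 35, 40, c, 22), (b, 35, 40, q, 15), (b, 35, 40, v, 12), (b, 35, 40, v, 2), (b, 35, 40, w, 27), (c, 22, 40, q, 15), (c, 22, 40, v, 12), (c, 22, 40, v, 2), (q, 15, 40, v, 12), (q, 15, 40, v, 2), (s, 36, 24, n, 28), (v, 12, 40, v, 2), (w, 27, 40, c, 22), (w, 27, 40, q, 15), (w, 27, 40, v, 12), (w, 27, 40, v, 2)}
Keep only column(s) F, C2 (4 duplicate(s) eliminated): {(12, v), (15, v), (22, q), (22, v), (27, c), (27, q), (27, v), (35, c), (35, q), (35, v), (35, w), (36, n)}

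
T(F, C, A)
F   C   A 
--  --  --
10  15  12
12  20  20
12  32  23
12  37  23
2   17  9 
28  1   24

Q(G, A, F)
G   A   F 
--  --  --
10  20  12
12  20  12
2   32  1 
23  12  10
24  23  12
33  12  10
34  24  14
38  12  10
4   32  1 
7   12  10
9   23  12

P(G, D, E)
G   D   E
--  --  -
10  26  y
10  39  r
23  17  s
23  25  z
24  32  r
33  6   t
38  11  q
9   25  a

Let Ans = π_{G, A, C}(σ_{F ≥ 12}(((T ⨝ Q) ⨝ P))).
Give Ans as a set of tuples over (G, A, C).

Natural join on F, A: {(10, 15, 12, 23), (10, 15, 12, 33), (10, 15, 12, 38), (10, 15, 12, 7), (12, 20, 20, 10), (12, 20, 20, 12), (12, 32, 23, 24), (12, 32, 23, 9), (12, 37, 23, 24), (12, 37, 23, 9)}
Natural join on G: {(10, 15, 12, 23, 17, s), (10, 15, 12, 23, 25, z), (10, 15, 12, 33, 6, t), (10, 15, 12, 38, 11, q), (12, 20, 20, 10, 26, y), (12, 20, 20, 10, 39, r), (12, 32, 23, 24, 32, r), (12, 32, 23, 9, 25, a), (12, 37, 23, 24, 32, r), (12, 37, 23, 9, 25, a)}
Filtering on F ≥ 12 leaves {(12, 20, 20, 10, 26, y), (12, 20, 20, 10, 39, r), (12, 32, 23, 24, 32, r), (12, 32, 23, 9, 25, a), (12, 37, 23, 24, 32, r), (12, 37, 23, 9, 25, a)}.
π_{G, A, C} gives {(10, 20, 20), (24, 23, 32), (24, 23, 37), (9, 23, 32), (9, 23, 37)} (1 duplicate(s) eliminated).

{(10, 20, 20), (24, 23, 32), (24, 23, 37), (9, 23, 32), (9, 23, 37)}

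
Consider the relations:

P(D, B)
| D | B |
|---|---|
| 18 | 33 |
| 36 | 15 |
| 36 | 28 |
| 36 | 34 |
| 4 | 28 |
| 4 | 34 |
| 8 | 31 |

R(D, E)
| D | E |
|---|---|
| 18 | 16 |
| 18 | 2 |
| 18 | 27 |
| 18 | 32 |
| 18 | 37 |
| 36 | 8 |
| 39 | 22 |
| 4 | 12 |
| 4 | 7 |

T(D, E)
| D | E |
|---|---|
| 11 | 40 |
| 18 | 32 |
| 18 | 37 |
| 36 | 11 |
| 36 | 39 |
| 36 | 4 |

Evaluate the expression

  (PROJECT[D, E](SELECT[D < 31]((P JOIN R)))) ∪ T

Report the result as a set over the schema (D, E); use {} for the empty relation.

{(11, 40), (18, 16), (18, 2), (18, 27), (18, 32), (18, 37), (36, 11), (36, 39), (36, 4), (4, 12), (4, 7)}

Joining P and R on D yields {(18, 33, 16), (18, 33, 2), (18, 33, 27), (18, 33, 32), (18, 33, 37), (36, 15, 8), (36, 28, 8), (36, 34, 8), (4, 28, 12), (4, 28, 7), (4, 34, 12), (4, 34, 7)}.
Apply σ_{D < 31}; surviving tuples: {(18, 33, 16), (18, 33, 2), (18, 33, 27), (18, 33, 32), (18, 33, 37), (4, 28, 12), (4, 28, 7), (4, 34, 12), (4, 34, 7)}
Projecting to D, E (2 duplicate(s) eliminated): {(18, 16), (18, 2), (18, 27), (18, 32), (18, 37), (4, 12), (4, 7)}
Union: {(18, 16), (18, 2), (18, 27), (18, 32), (18, 37), (4, 12), (4, 7)} with {(11, 40), (18, 32), (18, 37), (36, 11), (36, 39), (36, 4)} → {(11, 40), (18, 16), (18, 2), (18, 27), (18, 32), (18, 37), (36, 11), (36, 39), (36, 4), (4, 12), (4, 7)}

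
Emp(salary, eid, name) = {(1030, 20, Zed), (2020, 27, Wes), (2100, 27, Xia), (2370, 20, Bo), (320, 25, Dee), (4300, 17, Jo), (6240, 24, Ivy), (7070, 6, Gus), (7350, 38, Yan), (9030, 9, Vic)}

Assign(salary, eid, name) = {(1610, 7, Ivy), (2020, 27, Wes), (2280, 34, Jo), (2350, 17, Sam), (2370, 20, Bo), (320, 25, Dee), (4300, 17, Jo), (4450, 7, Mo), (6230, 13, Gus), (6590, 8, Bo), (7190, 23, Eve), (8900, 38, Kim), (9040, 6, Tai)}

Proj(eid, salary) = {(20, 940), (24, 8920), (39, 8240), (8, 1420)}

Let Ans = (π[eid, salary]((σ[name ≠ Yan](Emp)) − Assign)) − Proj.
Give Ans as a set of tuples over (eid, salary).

{(20, 1030), (24, 6240), (27, 2100), (6, 7070), (9, 9030)}

Apply σ_{name ≠ Yan}; surviving tuples: {(1030, 20, Zed), (2020, 27, Wes), (2100, 27, Xia), (2370, 20, Bo), (320, 25, Dee), (4300, 17, Jo), (6240, 24, Ivy), (7070, 6, Gus), (9030, 9, Vic)}
Difference: {(1030, 20, Zed), (2020, 27, Wes), (2100, 27, Xia), (2370, 20, Bo), (320, 25, Dee), (4300, 17, Jo), (6240, 24, Ivy), (7070, 6, Gus), (9030, 9, Vic)} with {(1610, 7, Ivy), (2020, 27, Wes), (2280, 34, Jo), (2350, 17, Sam), (2370, 20, Bo), (320, 25, Dee), (4300, 17, Jo), (4450, 7, Mo), (6230, 13, Gus), (6590, 8, Bo), (7190, 23, Eve), (8900, 38, Kim), (9040, 6, Tai)} → {(1030, 20, Zed), (2100, 27, Xia), (6240, 24, Ivy), (7070, 6, Gus), (9030, 9, Vic)}
Projecting to eid, salary: {(20, 1030), (24, 6240), (27, 2100), (6, 7070), (9, 9030)}
Difference: {(20, 1030), (24, 6240), (27, 2100), (6, 7070), (9, 9030)} with {(20, 940), (24, 8920), (39, 8240), (8, 1420)} → {(20, 1030), (24, 6240), (27, 2100), (6, 7070), (9, 9030)}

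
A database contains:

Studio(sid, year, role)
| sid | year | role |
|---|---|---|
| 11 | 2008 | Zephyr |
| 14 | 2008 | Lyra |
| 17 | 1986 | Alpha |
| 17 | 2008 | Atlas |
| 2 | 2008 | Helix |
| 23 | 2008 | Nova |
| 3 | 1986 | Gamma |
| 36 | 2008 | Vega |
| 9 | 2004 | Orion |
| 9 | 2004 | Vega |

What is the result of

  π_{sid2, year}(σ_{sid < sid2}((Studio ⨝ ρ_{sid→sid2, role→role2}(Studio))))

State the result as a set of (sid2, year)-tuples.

ρ[sid→sid2, role→role2]: schema becomes (sid2, year, role2); tuples unchanged.
Studio ⋈ ρ_{sid→sid2, role→role2}(Studio) (natural join on year): {(11, 2008, Zephyr, 11, Zephyr), (11, 2008, Zephyr, 14, Lyra), (11, 2008, Zephyr, 17, Atlas), (11, 2008, Zephyr, 2, Helix), (11, 2008, Zephyr, 23, Nova), (11, 2008, Zephyr, 36, Vega), (14, 2008, Lyra, 11, Zephyr), (14, 2008, Lyra, 14, Lyra), (14, 2008, Lyra, 17, Atlas), (14, 2008, Lyra, 2, Helix), (14, 2008, Lyra, 23, Nova), (14, 2008, Lyra, 36, Vega), (17, 1986, Alpha, 17, Alpha), (17, 1986, Alpha, 3, Gamma), (17, 2008, Atlas, 11, Zephyr), (17, 2008, Atlas, 14, Lyra), (17, 2008, Atlas, 17, Atlas), (17, 2008, Atlas, 2, Helix), (17, 2008, Atlas, 23, Nova), (17, 2008, Atlas, 36, Vega), (2, 2008, Helix, 11, Zephyr), (2, 2008, Helix, 14, Lyra), (2, 2008, Helix, 17, Atlas), (2, 2008, Helix, 2, Helix), (2, 2008, Helix, 23, Nova), (2, 2008, Helix, 36, Vega), (23, 2008, Nova, 11, Zephyr), (23, 2008, Nova, 14, Lyra), (23, 2008, Nova, 17, Atlas), (23, 2008, Nova, 2, Helix), (23, 2008, Nova, 23, Nova), (23, 2008, Nova, 36, Vega), (3, 1986, Gamma, 17, Alpha), (3, 1986, Gamma, 3, Gamma), (36, 2008, Vega, 11, Zephyr), (36, 2008, Vega, 14, Lyra), (36, 2008, Vega, 17, Atlas), (36, 2008, Vega, 2, Helix), (36, 2008, Vega, 23, Nova), (36, 2008, Vega, 36, Vega), (9, 2004, Orion, 9, Orion), (9, 2004, Orion, 9, Vega), (9, 2004, Vega, 9, Orion), (9, 2004, Vega, 9, Vega)}
Filtering on sid < sid2 leaves {(11, 2008, Zephyr, 14, Lyra), (11, 2008, Zephyr, 17, Atlas), (11, 2008, Zephyr, 23, Nova), (11, 2008, Zephyr, 36, Vega), (14, 2008, Lyra, 17, Atlas), (14, 2008, Lyra, 23, Nova), (14, 2008, Lyra, 36, Vega), (17, 2008, Atlas, 23, Nova), (17, 2008, Atlas, 36, Vega), (2, 2008, Helix, 11, Zephyr), (2, 2008, Helix, 14, Lyra), (2, 2008, Helix, 17, Atlas), (2, 2008, Helix, 23, Nova), (2, 2008, Helix, 36, Vega), (23, 2008, Nova, 36, Vega), (3, 1986, Gamma, 17, Alpha)}.
Keep only column(s) sid2, year (10 duplicate(s) eliminated): {(11, 2008), (14, 2008), (17, 1986), (17, 2008), (23, 2008), (36, 2008)}

{(11, 2008), (14, 2008), (17, 1986), (17, 2008), (23, 2008), (36, 2008)}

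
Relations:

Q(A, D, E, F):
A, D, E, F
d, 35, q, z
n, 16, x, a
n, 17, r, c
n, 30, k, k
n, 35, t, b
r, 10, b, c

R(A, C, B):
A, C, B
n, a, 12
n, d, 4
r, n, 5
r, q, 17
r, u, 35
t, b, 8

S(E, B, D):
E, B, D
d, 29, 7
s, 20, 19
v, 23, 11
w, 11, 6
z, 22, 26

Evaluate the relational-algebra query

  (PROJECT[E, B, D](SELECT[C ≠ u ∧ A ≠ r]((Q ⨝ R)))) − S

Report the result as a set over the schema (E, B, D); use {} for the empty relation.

{(k, 12, 30), (k, 4, 30), (r, 12, 17), (r, 4, 17), (t, 12, 35), (t, 4, 35), (x, 12, 16), (x, 4, 16)}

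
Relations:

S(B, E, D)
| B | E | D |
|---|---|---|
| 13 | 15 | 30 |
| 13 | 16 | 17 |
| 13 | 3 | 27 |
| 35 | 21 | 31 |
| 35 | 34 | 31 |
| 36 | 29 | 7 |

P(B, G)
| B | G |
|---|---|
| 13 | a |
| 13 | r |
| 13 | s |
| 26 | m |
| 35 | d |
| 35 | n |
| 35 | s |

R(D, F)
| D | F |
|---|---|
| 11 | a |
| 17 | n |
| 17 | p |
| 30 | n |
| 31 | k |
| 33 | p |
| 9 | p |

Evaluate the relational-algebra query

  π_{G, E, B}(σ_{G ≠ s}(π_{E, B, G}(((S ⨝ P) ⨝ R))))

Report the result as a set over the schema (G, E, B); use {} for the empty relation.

Natural join on B: {(13, 15, 30, a), (13, 15, 30, r), (13, 15, 30, s), (13, 16, 17, a), (13, 16, 17, r), (13, 16, 17, s), (13, 3, 27, a), (13, 3, 27, r), (13, 3, 27, s), (35, 21, 31, d), (35, 21, 31, n), (35, 21, 31, s), (35, 34, 31, d), (35, 34, 31, n), (35, 34, 31, s)}
Natural join on D: {(13, 15, 30, a, n), (13, 15, 30, r, n), (13, 15, 30, s, n), (13, 16, 17, a, n), (13, 16, 17, a, p), (13, 16, 17, r, n), (13, 16, 17, r, p), (13, 16, 17, s, n), (13, 16, 17, s, p), (35, 21, 31, d, k), (35, 21, 31, n, k), (35, 21, 31, s, k), (35, 34, 31, d, k), (35, 34, 31, n, k), (35, 34, 31, s, k)}
π[E, B, G]: project onto (E, B, G) (3 duplicate(s) eliminated) → {(15, 13, a), (15, 13, r), (15, 13, s), (16, 13, a), (16, 13, r), (16, 13, s), (21, 35, d), (21, 35, n), (21, 35, s), (34, 35, d), (34, 35, n), (34, 35, s)}
Selection G ≠ s: {(15, 13, a), (15, 13, r), (16, 13, a), (16, 13, r), (21, 35, d), (21, 35, n), (34, 35, d), (34, 35, n)}
π[G, E, B]: project onto (G, E, B) → {(a, 15, 13), (a, 16, 13), (d, 21, 35), (d, 34, 35), (n, 21, 35), (n, 34, 35), (r, 15, 13), (r, 16, 13)}

{(a, 15, 13), (a, 16, 13), (d, 21, 35), (d, 34, 35), (n, 21, 35), (n, 34, 35), (r, 15, 13), (r, 16, 13)}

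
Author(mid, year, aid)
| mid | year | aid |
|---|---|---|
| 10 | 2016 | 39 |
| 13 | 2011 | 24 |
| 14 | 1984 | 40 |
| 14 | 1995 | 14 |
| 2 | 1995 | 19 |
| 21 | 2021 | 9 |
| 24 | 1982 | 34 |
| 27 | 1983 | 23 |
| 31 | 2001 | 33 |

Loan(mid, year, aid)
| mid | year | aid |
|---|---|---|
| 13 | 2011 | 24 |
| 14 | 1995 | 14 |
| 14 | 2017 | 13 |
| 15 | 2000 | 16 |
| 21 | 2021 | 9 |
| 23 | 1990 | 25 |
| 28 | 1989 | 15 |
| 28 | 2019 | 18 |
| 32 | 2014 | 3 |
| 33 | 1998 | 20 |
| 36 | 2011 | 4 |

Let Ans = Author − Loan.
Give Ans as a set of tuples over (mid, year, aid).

{(10, 2016, 39), (14, 1984, 40), (2, 1995, 19), (24, 1982, 34), (27, 1983, 23), (31, 2001, 33)}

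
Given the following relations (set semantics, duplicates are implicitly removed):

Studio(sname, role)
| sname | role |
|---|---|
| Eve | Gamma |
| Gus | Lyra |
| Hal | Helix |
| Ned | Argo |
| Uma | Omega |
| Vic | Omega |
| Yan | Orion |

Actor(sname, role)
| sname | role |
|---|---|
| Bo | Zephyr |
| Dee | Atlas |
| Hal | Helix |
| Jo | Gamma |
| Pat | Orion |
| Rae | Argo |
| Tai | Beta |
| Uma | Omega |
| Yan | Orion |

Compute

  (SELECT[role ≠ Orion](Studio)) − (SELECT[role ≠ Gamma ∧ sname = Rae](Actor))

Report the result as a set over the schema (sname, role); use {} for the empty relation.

Apply σ_{role ≠ Orion}; surviving tuples: {(Eve, Gamma), (Gus, Lyra), (Hal, Helix), (Ned, Argo), (Uma, Omega), (Vic, Omega)}
Apply σ_{role ≠ Gamma ∧ sname = Rae}; surviving tuples: {(Rae, Argo)}
Set difference of the two operands is {(Eve, Gamma), (Gus, Lyra), (Hal, Helix), (Ned, Argo), (Uma, Omega), (Vic, Omega)}.

{(Eve, Gamma), (Gus, Lyra), (Hal, Helix), (Ned, Argo), (Uma, Omega), (Vic, Omega)}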